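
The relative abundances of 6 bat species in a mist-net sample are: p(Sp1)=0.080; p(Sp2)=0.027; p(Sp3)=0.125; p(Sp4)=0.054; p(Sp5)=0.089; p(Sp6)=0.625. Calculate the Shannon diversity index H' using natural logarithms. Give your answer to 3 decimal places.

1.226

Each pᵢ ln pᵢ term (working shown to 5 dp, full precision carried): 0.08×(-2.52573)=-0.20206, 0.027×(-3.61192)=-0.09752, 0.125×(-2.07944)=-0.25993, 0.054×(-2.91877)=-0.15761, 0.089×(-2.41912)=-0.21530, 0.625×(-0.47000)=-0.29375.
Sum = -1.22618, so H' = 1.226.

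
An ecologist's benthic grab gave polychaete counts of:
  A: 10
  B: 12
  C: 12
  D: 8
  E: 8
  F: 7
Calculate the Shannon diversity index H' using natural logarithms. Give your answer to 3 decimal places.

Total N = 10+12+12+8+8+7 = 57, so the proportions are 0.17544, 0.21053, 0.21053, 0.14035, 0.14035, 0.12281 (working shown to 5 dp, full precision carried).
Each pᵢ ln pᵢ term: 0.17544×(-1.74047)=-0.30534, 0.21053×(-1.55814)=-0.32803, 0.21053×(-1.55814)=-0.32803, 0.14035×(-1.96361)=-0.27559, 0.14035×(-1.96361)=-0.27559, 0.12281×(-2.09714)=-0.25754.
Sum = -1.77014, so H' = 1.770.

1.770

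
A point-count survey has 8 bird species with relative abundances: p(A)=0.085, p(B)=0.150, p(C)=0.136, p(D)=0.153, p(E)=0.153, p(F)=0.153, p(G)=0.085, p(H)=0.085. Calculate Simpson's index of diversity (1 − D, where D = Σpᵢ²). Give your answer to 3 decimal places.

0.867

D = 0.085² + 0.15² + 0.136² + 0.153² + 0.153² + 0.153² + 0.085² + 0.085² = 0.00723 + 0.02250 + 0.01850 + 0.02341 + 0.02341 + 0.02341 + 0.00723 + 0.00723 = 0.13290 (working shown to 5 dp, full precision carried).
So 1 − D = 0.86710, i.e. 0.867 to 3 decimal places.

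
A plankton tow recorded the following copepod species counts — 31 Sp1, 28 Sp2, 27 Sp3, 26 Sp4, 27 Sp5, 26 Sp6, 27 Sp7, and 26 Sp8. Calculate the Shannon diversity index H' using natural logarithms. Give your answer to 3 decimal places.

2.078

Total N = 31+28+27+26+27+26+27+26 = 218, so the proportions are 0.1422, 0.12844, 0.12385, 0.11927, 0.12385, 0.11927, 0.12385, 0.11927 (working shown to 5 dp, full precision carried).
Each pᵢ ln pᵢ term: 0.1422×(-1.95051)=-0.27737, 0.12844×(-2.05229)=-0.26360, 0.12385×(-2.08866)=-0.25869, 0.11927×(-2.12640)=-0.25361, 0.12385×(-2.08866)=-0.25869, 0.11927×(-2.12640)=-0.25361, 0.12385×(-2.08866)=-0.25869, 0.11927×(-2.12640)=-0.25361.
Sum = -2.07785, so H' = 2.078.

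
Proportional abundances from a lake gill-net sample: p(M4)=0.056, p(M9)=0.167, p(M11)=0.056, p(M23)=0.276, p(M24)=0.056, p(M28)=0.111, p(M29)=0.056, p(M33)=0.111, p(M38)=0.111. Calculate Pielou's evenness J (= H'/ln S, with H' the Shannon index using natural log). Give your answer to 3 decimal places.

0.925

H' = −Σ pᵢ ln pᵢ = −((-0.16141) + (-0.29889) + (-0.16141) + (-0.35531) + (-0.16141) + (-0.24400) + (-0.16141) + (-0.24400) + (-0.24400)) = 2.03187 (working shown to 5 dp, full precision carried).
With S = 9 species, ln S = 2.19722, so J = 2.03187/2.19722 = 0.92474, i.e. 0.925 to 3 decimal places.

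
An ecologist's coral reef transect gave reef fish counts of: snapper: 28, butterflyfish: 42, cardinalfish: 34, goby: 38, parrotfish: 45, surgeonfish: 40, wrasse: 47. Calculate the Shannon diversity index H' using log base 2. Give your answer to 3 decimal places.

Total N = 28+42+34+38+45+40+47 = 274, so the proportions are 0.10219, 0.15328, 0.12409, 0.13869, 0.16423, 0.14599, 0.17153 (working shown to 5 dp, full precision carried).
Each pᵢ log₂ pᵢ term: 0.10219×(-3.29068)=-0.33627, 0.15328×(-2.70571)=-0.41474, 0.12409×(-3.01057)=-0.37357, 0.13869×(-2.85010)=-0.39527, 0.16423×(-2.60618)=-0.42802, 0.14599×(-2.77610)=-0.40527, 0.17153×(-2.54344)=-0.43628.
Sum = -2.78944, so H' = 2.789.

2.789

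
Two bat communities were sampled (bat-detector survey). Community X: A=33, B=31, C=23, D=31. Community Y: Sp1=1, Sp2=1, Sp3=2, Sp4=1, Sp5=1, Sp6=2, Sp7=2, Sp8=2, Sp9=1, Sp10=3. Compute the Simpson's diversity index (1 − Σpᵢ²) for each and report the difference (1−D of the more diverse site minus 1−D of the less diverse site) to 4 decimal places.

0.1370

Community X: N=118, proportions 0.279661, 0.2627119, 0.1949153, 0.2627119, giving 1−D = 0.7457627 (working shown to 7 dp, full precision carried).
Community Y: N=16, proportions 0.0625, 0.0625, 0.125, 0.0625, 0.0625, 0.125, 0.125, 0.125, 0.0625, 0.1875, giving 1−D = 0.8828125.
Difference = |0.7457627 − 0.8828125| = 0.1370498, i.e. 0.1370 to 4 decimal places.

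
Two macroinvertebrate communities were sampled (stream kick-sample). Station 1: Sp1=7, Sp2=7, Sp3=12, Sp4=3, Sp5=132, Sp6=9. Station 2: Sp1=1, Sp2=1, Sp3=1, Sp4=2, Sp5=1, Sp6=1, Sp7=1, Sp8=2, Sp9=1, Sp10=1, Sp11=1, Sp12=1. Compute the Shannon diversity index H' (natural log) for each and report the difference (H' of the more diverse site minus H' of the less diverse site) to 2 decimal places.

1.57

Station 1: N=170, proportions 0.0412, 0.0412, 0.0706, 0.0176, 0.7765, 0.0529, giving H' = 0.8731 (working shown to 4 dp, full precision carried).
Station 2: N=14, proportions 0.0714, 0.0714, 0.0714, 0.1429, 0.0714, 0.0714, 0.0714, 0.1429, 0.0714, 0.0714, 0.0714, 0.0714, giving H' = 2.4410.
Difference = |0.8731 − 2.4410| = 1.5679, i.e. 1.57 to 2 decimal places.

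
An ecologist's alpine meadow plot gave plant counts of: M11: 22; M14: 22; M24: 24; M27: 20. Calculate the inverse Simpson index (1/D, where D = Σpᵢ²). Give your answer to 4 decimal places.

3.9835

Total N = 22+22+24+20 = 88, so the proportions are 0.25, 0.25, 0.27272727, 0.22727273 (working shown to 8 dp, full precision carried).
D = 0.25² + 0.25² + 0.27272727² + 0.22727273² = 0.06250000 + 0.06250000 + 0.07438017 + 0.05165289 = 0.25103306.
So 1/D = 3.983539, i.e. 3.9835 to 4 decimal places.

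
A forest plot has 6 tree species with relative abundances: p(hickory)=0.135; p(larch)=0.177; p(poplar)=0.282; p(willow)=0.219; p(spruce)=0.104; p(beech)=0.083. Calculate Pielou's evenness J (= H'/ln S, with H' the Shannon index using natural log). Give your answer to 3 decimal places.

H' = −Σ pᵢ ln pᵢ = −((-0.27033) + (-0.30649) + (-0.35697) + (-0.33259) + (-0.23539) + (-0.20658)) = 1.70836 (working shown to 5 dp, full precision carried).
With S = 6 species, ln S = 1.79176, so J = 1.70836/1.79176 = 0.95345, i.e. 0.953 to 3 decimal places.

0.953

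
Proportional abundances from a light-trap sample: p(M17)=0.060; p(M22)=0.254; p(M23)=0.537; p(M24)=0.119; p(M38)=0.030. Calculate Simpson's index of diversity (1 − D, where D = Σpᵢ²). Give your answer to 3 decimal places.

0.628

D = 0.06² + 0.254² + 0.537² + 0.119² + 0.03² = 0.00360 + 0.06452 + 0.28837 + 0.01416 + 0.00090 = 0.37155 (working shown to 5 dp, full precision carried).
So 1 − D = 0.62845, i.e. 0.628 to 3 decimal places.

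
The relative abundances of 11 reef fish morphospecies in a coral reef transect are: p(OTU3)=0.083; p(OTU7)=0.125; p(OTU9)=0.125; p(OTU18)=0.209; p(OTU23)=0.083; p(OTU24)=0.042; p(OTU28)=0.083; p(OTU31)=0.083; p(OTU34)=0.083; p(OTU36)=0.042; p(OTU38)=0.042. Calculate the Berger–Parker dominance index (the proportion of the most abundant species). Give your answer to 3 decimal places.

0.209

The largest proportion is 0.209, i.e. d = 0.209 to 3 decimal places.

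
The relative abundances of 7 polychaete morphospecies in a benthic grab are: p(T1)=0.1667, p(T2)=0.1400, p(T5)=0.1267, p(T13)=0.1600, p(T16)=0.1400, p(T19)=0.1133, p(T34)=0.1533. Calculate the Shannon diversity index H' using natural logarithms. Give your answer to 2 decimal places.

1.94

Each pᵢ ln pᵢ term (working shown to 4 dp, full precision carried): 0.1667×(-1.7916)=-0.2987, 0.14×(-1.9661)=-0.2753, 0.1267×(-2.0659)=-0.2618, 0.16×(-1.8326)=-0.2932, 0.14×(-1.9661)=-0.2753, 0.1133×(-2.1777)=-0.2467, 0.1533×(-1.8754)=-0.2875.
Sum = -1.9384, so H' = 1.94.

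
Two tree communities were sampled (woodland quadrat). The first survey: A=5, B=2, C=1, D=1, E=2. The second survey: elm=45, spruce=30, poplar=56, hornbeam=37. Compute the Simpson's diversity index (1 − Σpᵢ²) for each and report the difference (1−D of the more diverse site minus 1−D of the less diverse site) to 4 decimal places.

The first survey: N=11, proportions 0.454545, 0.181818, 0.090909, 0.090909, 0.181818, giving 1−D = 0.710744 (working shown to 6 dp, full precision carried).
The second survey: N=168, proportions 0.267857, 0.178571, 0.333333, 0.220238, giving 1−D = 0.736749.
Difference = |0.710744 − 0.736749| = 0.026005, i.e. 0.0260 to 4 decimal places.

0.0260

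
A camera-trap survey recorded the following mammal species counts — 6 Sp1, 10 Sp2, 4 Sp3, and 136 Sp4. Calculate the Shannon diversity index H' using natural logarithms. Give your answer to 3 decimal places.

Total N = 6+10+4+136 = 156, so the proportions are 0.03846, 0.0641, 0.02564, 0.87179 (working shown to 5 dp, full precision carried).
Each pᵢ ln pᵢ term: 0.03846×(-3.25810)=-0.12531, 0.0641×(-2.74727)=-0.17611, 0.02564×(-3.66356)=-0.09394, 0.87179×(-0.13720)=-0.11961.
Sum = -0.51497, so H' = 0.515.

0.515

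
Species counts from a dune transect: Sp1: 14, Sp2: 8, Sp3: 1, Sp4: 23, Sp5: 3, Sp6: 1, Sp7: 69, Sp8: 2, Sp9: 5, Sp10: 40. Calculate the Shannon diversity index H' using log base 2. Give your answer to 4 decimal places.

2.3505

Total N = 14+8+1+23+3+1+69+2+5+40 = 166, so the proportions are 0.084337, 0.048193, 0.006024, 0.138554, 0.018072, 0.006024, 0.415663, 0.012048, 0.03012, 0.240964 (working shown to 6 dp, full precision carried).
Each pᵢ log₂ pᵢ term: 0.084337×(-3.567685)=-0.300889, 0.048193×(-4.375039)=-0.210845, 0.006024×(-7.375039)=-0.044428, 0.138554×(-2.851477)=-0.395084, 0.018072×(-5.790077)=-0.104640, 0.006024×(-7.375039)=-0.044428, 0.415663×(-1.266515)=-0.526443, 0.012048×(-6.375039)=-0.076808, 0.03012×(-5.053111)=-0.152202, 0.240964×(-2.053111)=-0.494726.
Sum = -2.350493, so H' = 2.3505.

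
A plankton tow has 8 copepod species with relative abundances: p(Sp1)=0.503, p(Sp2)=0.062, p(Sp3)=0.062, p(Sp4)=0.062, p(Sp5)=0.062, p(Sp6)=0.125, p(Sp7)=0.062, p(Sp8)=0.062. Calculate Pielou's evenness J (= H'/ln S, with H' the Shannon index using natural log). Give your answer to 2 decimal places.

H' = −Σ pᵢ ln pᵢ = −((-0.3456) + (-0.1724) + (-0.1724) + (-0.1724) + (-0.1724) + (-0.2599) + (-0.1724) + (-0.1724)) = 1.6400 (working shown to 4 dp, full precision carried).
With S = 8 species, ln S = 2.0794, so J = 1.6400/2.0794 = 0.7887, i.e. 0.79 to 2 decimal places.

0.79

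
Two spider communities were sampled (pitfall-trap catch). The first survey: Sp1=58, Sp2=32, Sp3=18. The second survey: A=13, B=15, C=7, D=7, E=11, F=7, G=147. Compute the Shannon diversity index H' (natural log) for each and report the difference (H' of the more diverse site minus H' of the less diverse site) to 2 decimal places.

0.11

The first survey: N=108, proportions 0.537, 0.2963, 0.1667, giving H' = 0.9929 (working shown to 4 dp, full precision carried).
The second survey: N=207, proportions 0.0628, 0.0725, 0.0338, 0.0338, 0.0531, 0.0338, 0.7101, giving H' = 1.1066.
Difference = |0.9929 − 1.1066| = 0.1137, i.e. 0.11 to 2 decimal places.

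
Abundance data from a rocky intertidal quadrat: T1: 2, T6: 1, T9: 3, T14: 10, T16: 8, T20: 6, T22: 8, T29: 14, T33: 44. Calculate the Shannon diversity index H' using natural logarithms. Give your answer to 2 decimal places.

Total N = 2+1+3+10+8+6+8+14+44 = 96, so the proportions are 0.0208, 0.0104, 0.0312, 0.1042, 0.0833, 0.0625, 0.0833, 0.1458, 0.4583 (working shown to 4 dp, full precision carried).
Each pᵢ ln pᵢ term: 0.0208×(-3.8712)=-0.0807, 0.0104×(-4.5643)=-0.0475, 0.0312×(-3.4657)=-0.1083, 0.1042×(-2.2618)=-0.2356, 0.0833×(-2.4849)=-0.2071, 0.0625×(-2.7726)=-0.1733, 0.0833×(-2.4849)=-0.2071, 0.1458×(-1.9253)=-0.2808, 0.4583×(-0.7802)=-0.3576.
Sum = -1.6979, so H' = 1.70.

1.70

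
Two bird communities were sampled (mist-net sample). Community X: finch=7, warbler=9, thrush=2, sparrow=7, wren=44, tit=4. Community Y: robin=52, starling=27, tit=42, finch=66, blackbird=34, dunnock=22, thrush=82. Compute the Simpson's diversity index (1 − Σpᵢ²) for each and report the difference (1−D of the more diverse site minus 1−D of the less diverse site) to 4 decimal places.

Community X: N=73, proportions 0.09589, 0.123288, 0.027397, 0.09589, 0.60274, 0.054795, giving 1−D = 0.599362 (working shown to 6 dp, full precision carried).
Community Y: N=325, proportions 0.16, 0.083077, 0.129231, 0.203077, 0.104615, 0.067692, 0.252308, giving 1−D = 0.830372.
Difference = |0.599362 − 0.830372| = 0.231010, i.e. 0.2310 to 4 decimal places.

0.2310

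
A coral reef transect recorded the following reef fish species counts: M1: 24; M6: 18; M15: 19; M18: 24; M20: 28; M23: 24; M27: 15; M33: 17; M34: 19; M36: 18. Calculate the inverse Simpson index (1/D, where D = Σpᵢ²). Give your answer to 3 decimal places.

Total N = 24+18+19+24+28+24+15+17+19+18 = 206, so the proportions are 0.1165049, 0.0873786, 0.092233, 0.1165049, 0.1359223, 0.1165049, 0.0728155, 0.0825243, 0.092233, 0.0873786 (working shown to 7 dp, full precision carried).
D = 0.1165049² + 0.0873786² + 0.092233² + 0.1165049² + 0.1359223² + 0.1165049² + 0.0728155² + 0.0825243² + 0.092233² + 0.0873786² = 0.0135734 + 0.0076350 + 0.0085069 + 0.0135734 + 0.0184749 + 0.0135734 + 0.0053021 + 0.0068103 + 0.0085069 + 0.0076350 = 0.1035913.
So 1/D = 9.65332, i.e. 9.653 to 3 decimal places.

9.653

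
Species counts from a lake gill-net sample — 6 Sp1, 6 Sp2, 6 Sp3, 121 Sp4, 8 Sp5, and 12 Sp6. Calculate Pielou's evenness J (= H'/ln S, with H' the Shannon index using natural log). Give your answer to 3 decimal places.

0.516

Total N = 6+6+6+121+8+12 = 159, so the proportions are 0.03774, 0.03774, 0.03774, 0.76101, 0.05031, 0.07547 (working shown to 5 dp, full precision carried).
H' = −Σ pᵢ ln pᵢ = −((-0.12367) + (-0.12367) + (-0.12367) + (-0.20784) + (-0.15041) + (-0.19502)) = 0.92427.
With S = 6 species, ln S = 1.79176, so J = 0.92427/1.79176 = 0.51585, i.e. 0.516 to 3 decimal places.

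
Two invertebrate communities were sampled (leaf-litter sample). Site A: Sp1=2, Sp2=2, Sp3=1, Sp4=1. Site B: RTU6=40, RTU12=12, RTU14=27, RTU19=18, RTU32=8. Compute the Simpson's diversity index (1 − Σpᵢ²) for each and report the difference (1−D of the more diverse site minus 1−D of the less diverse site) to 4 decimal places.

0.0183

Site A: N=6, proportions 0.333333, 0.333333, 0.166667, 0.166667, giving 1−D = 0.722222 (working shown to 6 dp, full precision carried).
Site B: N=105, proportions 0.380952, 0.114286, 0.257143, 0.171429, 0.07619, giving 1−D = 0.740499.
Difference = |0.722222 − 0.740499| = 0.018277, i.e. 0.0183 to 4 decimal places.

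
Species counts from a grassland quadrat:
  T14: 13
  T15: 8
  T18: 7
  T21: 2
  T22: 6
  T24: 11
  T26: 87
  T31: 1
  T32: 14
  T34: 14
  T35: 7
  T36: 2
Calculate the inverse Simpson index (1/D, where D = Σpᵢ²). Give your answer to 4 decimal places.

3.4978

Total N = 13+8+7+2+6+11+87+1+14+14+7+2 = 172, so the proportions are 0.0755814, 0.04651163, 0.04069767, 0.01162791, 0.03488372, 0.06395349, 0.50581395, 0.00581395, 0.08139535, 0.08139535, 0.04069767, 0.01162791 (working shown to 8 dp, full precision carried).
D = 0.0755814² + 0.04651163² + 0.04069767² + 0.01162791² + 0.03488372² + 0.06395349² + 0.50581395² + 0.00581395² + 0.08139535² + 0.08139535² + 0.04069767² + 0.01162791² = 0.00571255 + 0.00216333 + 0.00165630 + 0.00013521 + 0.00121687 + 0.00409005 + 0.25584776 + 0.00003380 + 0.00662520 + 0.00662520 + 0.00165630 + 0.00013521 = 0.28589778.
So 1/D = 3.497754, i.e. 3.4978 to 4 decimal places.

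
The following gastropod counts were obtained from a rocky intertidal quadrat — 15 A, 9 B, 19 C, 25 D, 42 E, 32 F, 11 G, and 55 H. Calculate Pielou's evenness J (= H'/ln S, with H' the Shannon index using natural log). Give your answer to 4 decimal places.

0.9219

Total N = 15+9+19+25+42+32+11+55 = 208, so the proportions are 0.072115, 0.043269, 0.091346, 0.120192, 0.201923, 0.153846, 0.052885, 0.264423 (working shown to 6 dp, full precision carried).
H' = −Σ pᵢ ln pᵢ = −((-0.189627) + (-0.135879) + (-0.218600) + (-0.254647) + (-0.323050) + (-0.287970) + (-0.155462) + (-0.351737)) = 1.916971.
With S = 8 species, ln S = 2.079442, so J = 1.916971/2.079442 = 0.921868, i.e. 0.9219 to 4 decimal places.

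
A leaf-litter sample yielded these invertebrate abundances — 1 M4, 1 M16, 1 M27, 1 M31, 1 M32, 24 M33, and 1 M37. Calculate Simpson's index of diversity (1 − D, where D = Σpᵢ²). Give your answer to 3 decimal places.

0.353

Total N = 1+1+1+1+1+24+1 = 30, so the proportions are 0.03333, 0.03333, 0.03333, 0.03333, 0.03333, 0.8, 0.03333 (working shown to 5 dp, full precision carried).
D = 0.03333² + 0.03333² + 0.03333² + 0.03333² + 0.03333² + 0.8² + 0.03333² = 0.00111 + 0.00111 + 0.00111 + 0.00111 + 0.00111 + 0.64000 + 0.00111 = 0.64667.
So 1 − D = 0.35333, i.e. 0.353 to 3 decimal places.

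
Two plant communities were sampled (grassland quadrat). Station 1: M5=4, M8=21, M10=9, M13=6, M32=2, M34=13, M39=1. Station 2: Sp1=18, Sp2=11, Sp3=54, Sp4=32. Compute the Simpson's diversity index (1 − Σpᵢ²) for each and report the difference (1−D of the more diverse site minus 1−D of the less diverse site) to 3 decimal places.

Station 1: N=56, proportions 0.07143, 0.375, 0.16071, 0.10714, 0.03571, 0.23214, 0.01786, giving 1−D = 0.76148 (working shown to 5 dp, full precision carried).
Station 2: N=115, proportions 0.15652, 0.09565, 0.46957, 0.27826, giving 1−D = 0.66843.
Difference = |0.76148 − 0.66843| = 0.09305, i.e. 0.093 to 3 decimal places.

0.093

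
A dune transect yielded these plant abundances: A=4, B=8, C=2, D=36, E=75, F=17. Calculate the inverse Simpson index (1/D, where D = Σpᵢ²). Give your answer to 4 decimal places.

Total N = 4+8+2+36+75+17 = 142, so the proportions are 0.028169, 0.056338, 0.0140845, 0.2535211, 0.528169, 0.1197183 (working shown to 7 dp, full precision carried).
D = 0.028169² + 0.056338² + 0.0140845² + 0.2535211² + 0.528169² + 0.1197183² = 0.0007935 + 0.0031740 + 0.0001984 + 0.0642730 + 0.2789625 + 0.0143325 = 0.3617338.
So 1/D = 2.764464, i.e. 2.7645 to 4 decimal places.

2.7645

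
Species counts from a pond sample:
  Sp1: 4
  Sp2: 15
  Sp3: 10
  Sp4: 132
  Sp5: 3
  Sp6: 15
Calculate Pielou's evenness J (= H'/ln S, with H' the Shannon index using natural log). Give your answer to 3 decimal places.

Total N = 4+15+10+132+3+15 = 179, so the proportions are 0.02235, 0.0838, 0.05587, 0.73743, 0.01676, 0.0838 (working shown to 5 dp, full precision carried).
H' = −Σ pᵢ ln pᵢ = −((-0.08494) + (-0.20777) + (-0.16116) + (-0.22461) + (-0.06853) + (-0.20777)) = 0.95477.
With S = 6 species, ln S = 1.79176, so J = 0.95477/1.79176 = 0.53287, i.e. 0.533 to 3 decimal places.

0.533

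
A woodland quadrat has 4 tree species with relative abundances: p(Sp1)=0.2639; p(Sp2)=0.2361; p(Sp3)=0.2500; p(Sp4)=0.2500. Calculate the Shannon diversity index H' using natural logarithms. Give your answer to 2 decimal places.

1.39

Each pᵢ ln pᵢ term (working shown to 4 dp, full precision carried): 0.2639×(-1.3322)=-0.3516, 0.2361×(-1.4435)=-0.3408, 0.25×(-1.3863)=-0.3466, 0.25×(-1.3863)=-0.3466.
Sum = -1.3855, so H' = 1.39.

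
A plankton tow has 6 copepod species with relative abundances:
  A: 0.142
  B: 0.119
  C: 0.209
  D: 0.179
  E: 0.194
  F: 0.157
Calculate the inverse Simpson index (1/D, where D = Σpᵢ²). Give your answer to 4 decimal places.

D = 0.142² + 0.119² + 0.209² + 0.179² + 0.194² + 0.157² = 0.02016400 + 0.01416100 + 0.04368100 + 0.03204100 + 0.03763600 + 0.02464900 = 0.17233200 (working shown to 8 dp, full precision carried).
So 1/D = 5.802753, i.e. 5.8028 to 4 decimal places.

5.8028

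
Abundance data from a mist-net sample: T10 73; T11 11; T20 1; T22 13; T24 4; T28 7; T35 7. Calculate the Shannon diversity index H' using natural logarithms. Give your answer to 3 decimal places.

Total N = 73+11+1+13+4+7+7 = 116, so the proportions are 0.62931, 0.09483, 0.00862, 0.11207, 0.03448, 0.06034, 0.06034 (working shown to 5 dp, full precision carried).
Each pᵢ ln pᵢ term: 0.62931×(-0.46313)=-0.29145, 0.09483×(-2.35569)=-0.22338, 0.00862×(-4.75359)=-0.04098, 0.11207×(-2.18864)=-0.24528, 0.03448×(-3.36730)=-0.11611, 0.06034×(-2.80768)=-0.16943, 0.06034×(-2.80768)=-0.16943.
Sum = -1.25607, so H' = 1.256.

1.256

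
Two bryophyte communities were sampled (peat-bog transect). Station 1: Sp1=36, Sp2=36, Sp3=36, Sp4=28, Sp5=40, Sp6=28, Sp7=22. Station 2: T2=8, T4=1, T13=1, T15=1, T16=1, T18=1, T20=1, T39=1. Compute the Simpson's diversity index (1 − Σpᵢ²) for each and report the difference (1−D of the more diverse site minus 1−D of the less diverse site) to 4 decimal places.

0.1679

Station 1: N=226, proportions 0.15929204, 0.15929204, 0.15929204, 0.12389381, 0.17699115, 0.12389381, 0.09734513, giving 1−D = 0.85237685 (working shown to 8 dp, full precision carried).
Station 2: N=15, proportions 0.53333333, 0.06666667, 0.06666667, 0.06666667, 0.06666667, 0.06666667, 0.06666667, 0.06666667, giving 1−D = 0.68444444.
Difference = |0.85237685 − 0.68444444| = 0.16793241, i.e. 0.1679 to 4 decimal places.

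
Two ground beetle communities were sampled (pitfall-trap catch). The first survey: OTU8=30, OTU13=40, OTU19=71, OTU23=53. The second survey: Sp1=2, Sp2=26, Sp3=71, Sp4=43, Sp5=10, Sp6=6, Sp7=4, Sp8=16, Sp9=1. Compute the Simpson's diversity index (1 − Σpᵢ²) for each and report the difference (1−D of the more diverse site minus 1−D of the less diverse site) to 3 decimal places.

The first survey: N=194, proportions 0.15464, 0.20619, 0.36598, 0.2732, giving 1−D = 0.72500 (working shown to 5 dp, full precision carried).
The second survey: N=179, proportions 0.01117, 0.14525, 0.39665, 0.24022, 0.05587, 0.03352, 0.02235, 0.08939, 0.00559, giving 1−D = 0.75098.
Difference = |0.72500 − 0.75098| = 0.02598, i.e. 0.026 to 3 decimal places.

0.026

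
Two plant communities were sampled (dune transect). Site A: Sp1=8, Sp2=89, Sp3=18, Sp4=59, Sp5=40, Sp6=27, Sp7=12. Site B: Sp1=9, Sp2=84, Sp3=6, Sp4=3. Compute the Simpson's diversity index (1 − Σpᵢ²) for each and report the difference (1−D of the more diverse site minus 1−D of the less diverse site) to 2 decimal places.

0.47

Site A: N=253, proportions 0.0316, 0.3518, 0.0711, 0.2332, 0.1581, 0.1067, 0.0474, giving 1−D = 0.7772 (working shown to 4 dp, full precision carried).
Site B: N=102, proportions 0.0882, 0.8235, 0.0588, 0.0294, giving 1−D = 0.3097.
Difference = |0.7772 − 0.3097| = 0.4675, i.e. 0.47 to 2 decimal places.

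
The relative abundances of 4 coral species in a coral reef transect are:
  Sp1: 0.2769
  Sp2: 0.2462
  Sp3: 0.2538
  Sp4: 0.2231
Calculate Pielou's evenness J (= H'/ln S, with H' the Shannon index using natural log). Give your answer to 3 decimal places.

0.998

H' = −Σ pᵢ ln pᵢ = −((-0.35557) + (-0.34508) + (-0.34801) + (-0.33468)) = 1.38334 (working shown to 5 dp, full precision carried).
With S = 4 species, ln S = 1.38629, so J = 1.38334/1.38629 = 0.99787, i.e. 0.998 to 3 decimal places.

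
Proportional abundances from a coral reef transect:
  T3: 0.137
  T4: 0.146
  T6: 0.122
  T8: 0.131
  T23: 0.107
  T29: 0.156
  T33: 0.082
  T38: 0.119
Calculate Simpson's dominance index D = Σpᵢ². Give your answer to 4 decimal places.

0.1288

D = 0.137² + 0.146² + 0.122² + 0.131² + 0.107² + 0.156² + 0.082² + 0.119² = 0.018769 + 0.021316 + 0.014884 + 0.017161 + 0.011449 + 0.024336 + 0.006724 + 0.014161 = 0.128800 (working shown to 6 dp, full precision carried).
To 4 decimal places, D = 0.1288.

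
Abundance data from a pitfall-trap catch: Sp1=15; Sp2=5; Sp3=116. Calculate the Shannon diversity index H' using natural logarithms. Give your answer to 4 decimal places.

Total N = 15+5+116 = 136, so the proportions are 0.110294, 0.036765, 0.852941 (working shown to 6 dp, full precision carried).
Each pᵢ ln pᵢ term: 0.110294×(-2.204605)=-0.243155, 0.036765×(-3.303217)=-0.121442, 0.852941×(-0.159065)=-0.135673.
Sum = -0.500270, so H' = 0.5003.

0.5003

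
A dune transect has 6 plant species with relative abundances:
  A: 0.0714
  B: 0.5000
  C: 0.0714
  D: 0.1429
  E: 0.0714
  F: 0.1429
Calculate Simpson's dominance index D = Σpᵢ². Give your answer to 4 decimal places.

0.3061

D = 0.0714² + 0.5² + 0.0714² + 0.1429² + 0.0714² + 0.1429² = 0.005098 + 0.250000 + 0.005098 + 0.020420 + 0.005098 + 0.020420 = 0.306135 (working shown to 6 dp, full precision carried).
To 4 decimal places, D = 0.3061.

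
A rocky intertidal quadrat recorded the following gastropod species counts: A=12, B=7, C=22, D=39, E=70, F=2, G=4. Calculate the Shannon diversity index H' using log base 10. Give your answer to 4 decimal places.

0.6379

Total N = 12+7+22+39+70+2+4 = 156, so the proportions are 0.076923, 0.044872, 0.141026, 0.25, 0.448718, 0.012821, 0.025641 (working shown to 6 dp, full precision carried).
Each pᵢ log₁₀ pᵢ term: 0.076923×(-1.113943)=-0.085688, 0.044872×(-1.348027)=-0.060488, 0.141026×(-0.850702)=-0.119971, 0.25×(-0.602060)=-0.150515, 0.448718×(-0.348027)=-0.156166, 0.012821×(-1.892095)=-0.024258, 0.025641×(-1.591065)=-0.040797.
Sum = -0.637882, so H' = 0.6379.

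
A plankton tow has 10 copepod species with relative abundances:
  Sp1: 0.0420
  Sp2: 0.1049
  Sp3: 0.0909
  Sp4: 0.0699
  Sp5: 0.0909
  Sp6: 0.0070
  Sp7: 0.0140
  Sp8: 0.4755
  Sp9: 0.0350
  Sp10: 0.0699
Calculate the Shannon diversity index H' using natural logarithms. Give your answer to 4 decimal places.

1.7429

Each pᵢ ln pᵢ term (working shown to 6 dp, full precision carried): 0.042×(-3.170086)=-0.133144, 0.1049×(-2.254748)=-0.236523, 0.0909×(-2.397995)=-0.217978, 0.0699×(-2.660690)=-0.185982, 0.0909×(-2.397995)=-0.217978, 0.007×(-4.961845)=-0.034733, 0.014×(-4.268698)=-0.059762, 0.4755×(-0.743388)=-0.353481, 0.035×(-3.352407)=-0.117334, 0.0699×(-2.660690)=-0.185982.
Sum = -1.742897, so H' = 1.7429.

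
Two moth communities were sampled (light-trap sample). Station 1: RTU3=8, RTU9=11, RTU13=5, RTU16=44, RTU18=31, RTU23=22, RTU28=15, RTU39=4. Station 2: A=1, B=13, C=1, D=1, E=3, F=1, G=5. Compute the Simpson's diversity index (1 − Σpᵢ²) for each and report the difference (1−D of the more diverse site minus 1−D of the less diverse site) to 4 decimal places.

0.1357

Station 1: N=140, proportions 0.057143, 0.078571, 0.035714, 0.314286, 0.221429, 0.157143, 0.107143, 0.028571, giving 1−D = 0.804490 (working shown to 6 dp, full precision carried).
Station 2: N=25, proportions 0.04, 0.52, 0.04, 0.04, 0.12, 0.04, 0.2, giving 1−D = 0.668800.
Difference = |0.804490 − 0.668800| = 0.135690, i.e. 0.1357 to 4 decimal places.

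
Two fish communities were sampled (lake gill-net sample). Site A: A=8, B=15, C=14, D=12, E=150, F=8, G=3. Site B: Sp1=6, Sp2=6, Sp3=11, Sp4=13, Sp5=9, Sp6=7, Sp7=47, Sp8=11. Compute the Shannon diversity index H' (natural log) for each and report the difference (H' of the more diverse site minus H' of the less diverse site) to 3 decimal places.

Site A: N=210, proportions 0.0381, 0.07143, 0.06667, 0.05714, 0.71429, 0.0381, 0.01429, giving H' = 1.08259 (working shown to 5 dp, full precision carried).
Site B: N=110, proportions 0.05455, 0.05455, 0.1, 0.11818, 0.08182, 0.06364, 0.42727, 0.1, giving H' = 1.77364.
Difference = |1.08259 − 1.77364| = 0.69105, i.e. 0.691 to 3 decimal places.

0.691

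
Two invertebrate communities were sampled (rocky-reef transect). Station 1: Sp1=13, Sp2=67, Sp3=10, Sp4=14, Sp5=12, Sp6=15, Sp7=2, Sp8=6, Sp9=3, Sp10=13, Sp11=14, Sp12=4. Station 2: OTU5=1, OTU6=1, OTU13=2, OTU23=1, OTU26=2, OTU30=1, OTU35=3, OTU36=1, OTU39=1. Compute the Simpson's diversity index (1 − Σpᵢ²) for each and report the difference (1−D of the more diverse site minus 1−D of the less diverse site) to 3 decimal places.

0.056

Station 1: N=173, proportions 0.07514, 0.38728, 0.0578, 0.08092, 0.06936, 0.08671, 0.01156, 0.03468, 0.01734, 0.07514, 0.08092, 0.02312, giving 1−D = 0.80778 (working shown to 5 dp, full precision carried).
Station 2: N=13, proportions 0.07692, 0.07692, 0.15385, 0.07692, 0.15385, 0.07692, 0.23077, 0.07692, 0.07692, giving 1−D = 0.86391.
Difference = |0.80778 − 0.86391| = 0.05613, i.e. 0.056 to 3 decimal places.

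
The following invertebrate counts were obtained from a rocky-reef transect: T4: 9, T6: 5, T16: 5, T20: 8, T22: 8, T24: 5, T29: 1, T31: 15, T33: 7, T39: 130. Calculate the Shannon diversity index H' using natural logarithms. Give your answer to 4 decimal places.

Total N = 9+5+5+8+8+5+1+15+7+130 = 193, so the proportions are 0.046632, 0.025907, 0.025907, 0.041451, 0.041451, 0.025907, 0.005181, 0.07772, 0.036269, 0.673575 (working shown to 6 dp, full precision carried).
Each pᵢ ln pᵢ term: 0.046632×(-3.065466)=-0.142949, 0.025907×(-3.653252)=-0.094644, 0.025907×(-3.653252)=-0.094644, 0.041451×(-3.183249)=-0.131948, 0.041451×(-3.183249)=-0.131948, 0.025907×(-3.653252)=-0.094644, 0.005181×(-5.262690)=-0.027268, 0.07772×(-2.554640)=-0.198547, 0.036269×(-3.316780)=-0.120298, 0.673575×(-0.395156)=-0.266167.
Sum = -1.303057, so H' = 1.3031.

1.3031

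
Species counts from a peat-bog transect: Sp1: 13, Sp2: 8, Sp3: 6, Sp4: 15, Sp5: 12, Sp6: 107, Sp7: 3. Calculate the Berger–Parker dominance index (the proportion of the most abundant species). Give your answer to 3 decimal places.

Total N = 13+8+6+15+12+107+3 = 164, so the proportions are 0.07927, 0.04878, 0.03659, 0.09146, 0.07317, 0.65244, 0.01829 (working shown to 5 dp, full precision carried).
The largest proportion is 0.65244, i.e. d = 0.652 to 3 decimal places.

0.652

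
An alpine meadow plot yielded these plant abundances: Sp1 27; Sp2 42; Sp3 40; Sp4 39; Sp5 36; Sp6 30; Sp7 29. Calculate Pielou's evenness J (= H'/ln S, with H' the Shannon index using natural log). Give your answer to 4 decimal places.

Total N = 27+42+40+39+36+30+29 = 243, so the proportions are 0.111111, 0.17284, 0.164609, 0.160494, 0.148148, 0.123457, 0.119342 (working shown to 6 dp, full precision carried).
H' = −Σ pᵢ ln pᵢ = −((-0.244136) + (-0.303401) + (-0.296985) + (-0.293623) + (-0.282895) + (-0.258255) + (-0.253692)) = 1.932987.
With S = 7 species, ln S = 1.945910, so J = 1.932987/1.945910 = 0.993359, i.e. 0.9934 to 4 decimal places.

0.9934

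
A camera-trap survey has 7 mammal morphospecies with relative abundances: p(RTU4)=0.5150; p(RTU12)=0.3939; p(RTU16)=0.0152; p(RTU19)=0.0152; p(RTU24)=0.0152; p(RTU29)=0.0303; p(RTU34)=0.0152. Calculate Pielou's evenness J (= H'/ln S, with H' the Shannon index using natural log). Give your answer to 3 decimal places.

H' = −Σ pᵢ ln pᵢ = −((-0.34175) + (-0.36698) + (-0.06363) + (-0.06363) + (-0.06363) + (-0.10595) + (-0.06363)) = 1.06921 (working shown to 5 dp, full precision carried).
With S = 7 species, ln S = 1.94591, so J = 1.06921/1.94591 = 0.54947, i.e. 0.549 to 3 decimal places.

0.549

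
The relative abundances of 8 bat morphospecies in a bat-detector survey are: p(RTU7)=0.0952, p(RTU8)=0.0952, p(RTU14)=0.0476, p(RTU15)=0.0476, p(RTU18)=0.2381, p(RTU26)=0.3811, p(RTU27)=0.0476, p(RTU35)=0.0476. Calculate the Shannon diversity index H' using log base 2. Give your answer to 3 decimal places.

Each pᵢ log₂ pᵢ term (working shown to 5 dp, full precision carried): 0.0952×(-3.39289)=-0.32300, 0.0952×(-3.39289)=-0.32300, 0.0476×(-4.39289)=-0.20910, 0.0476×(-4.39289)=-0.20910, 0.2381×(-2.07036)=-0.49295, 0.3811×(-1.39176)=-0.53040, 0.0476×(-4.39289)=-0.20910, 0.0476×(-4.39289)=-0.20910.
Sum = -2.50577, so H' = 2.506.

2.506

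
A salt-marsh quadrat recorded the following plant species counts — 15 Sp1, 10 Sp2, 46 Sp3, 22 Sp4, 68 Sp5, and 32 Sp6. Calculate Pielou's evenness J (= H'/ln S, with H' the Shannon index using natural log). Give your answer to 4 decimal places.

0.8967

Total N = 15+10+46+22+68+32 = 193, so the proportions are 0.07772, 0.051813, 0.238342, 0.11399, 0.352332, 0.165803 (working shown to 6 dp, full precision carried).
H' = −Σ pᵢ ln pᵢ = −((-0.198547) + (-0.153373) + (-0.341794) + (-0.247545) + (-0.367546) + (-0.297941)) = 1.606747.
With S = 6 species, ln S = 1.791759, so J = 1.606747/1.791759 = 0.896742, i.e. 0.8967 to 4 decimal places.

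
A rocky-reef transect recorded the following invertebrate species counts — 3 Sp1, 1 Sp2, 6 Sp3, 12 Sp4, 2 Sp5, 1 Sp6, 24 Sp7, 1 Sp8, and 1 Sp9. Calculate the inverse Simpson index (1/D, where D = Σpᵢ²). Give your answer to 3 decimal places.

Total N = 3+1+6+12+2+1+24+1+1 = 51, so the proportions are 0.0588235, 0.0196078, 0.1176471, 0.2352941, 0.0392157, 0.0196078, 0.4705882, 0.0196078, 0.0196078 (working shown to 7 dp, full precision carried).
D = 0.0588235² + 0.0196078² + 0.1176471² + 0.2352941² + 0.0392157² + 0.0196078² + 0.4705882² + 0.0196078² + 0.0196078² = 0.0034602 + 0.0003845 + 0.0138408 + 0.0553633 + 0.0015379 + 0.0003845 + 0.2214533 + 0.0003845 + 0.0003845 = 0.2971934.
So 1/D = 3.36481, i.e. 3.365 to 3 decimal places.

3.365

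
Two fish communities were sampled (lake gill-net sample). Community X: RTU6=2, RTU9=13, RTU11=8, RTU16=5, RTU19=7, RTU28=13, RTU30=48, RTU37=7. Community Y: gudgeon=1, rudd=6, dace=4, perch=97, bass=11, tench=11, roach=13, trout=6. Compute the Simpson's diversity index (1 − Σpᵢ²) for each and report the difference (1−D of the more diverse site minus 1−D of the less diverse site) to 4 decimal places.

Community X: N=103, proportions 0.019417, 0.126214, 0.07767, 0.048544, 0.067961, 0.126214, 0.466019, 0.067961, giving 1−D = 0.732963 (working shown to 6 dp, full precision carried).
Community Y: N=149, proportions 0.006711, 0.040268, 0.026846, 0.651007, 0.073826, 0.073826, 0.087248, 0.040268, giving 1−D = 0.553669.
Difference = |0.732963 − 0.553669| = 0.179294, i.e. 0.1793 to 4 decimal places.

0.1793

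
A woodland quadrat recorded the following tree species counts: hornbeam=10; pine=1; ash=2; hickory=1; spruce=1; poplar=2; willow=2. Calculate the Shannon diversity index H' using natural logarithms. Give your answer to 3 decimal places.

1.514

Total N = 10+1+2+1+1+2+2 = 19, so the proportions are 0.52632, 0.05263, 0.10526, 0.05263, 0.05263, 0.10526, 0.10526 (working shown to 5 dp, full precision carried).
Each pᵢ ln pᵢ term: 0.52632×(-0.64185)=-0.33782, 0.05263×(-2.94444)=-0.15497, 0.10526×(-2.25129)=-0.23698, 0.05263×(-2.94444)=-0.15497, 0.05263×(-2.94444)=-0.15497, 0.10526×(-2.25129)=-0.23698, 0.10526×(-2.25129)=-0.23698.
Sum = -1.51366, so H' = 1.514.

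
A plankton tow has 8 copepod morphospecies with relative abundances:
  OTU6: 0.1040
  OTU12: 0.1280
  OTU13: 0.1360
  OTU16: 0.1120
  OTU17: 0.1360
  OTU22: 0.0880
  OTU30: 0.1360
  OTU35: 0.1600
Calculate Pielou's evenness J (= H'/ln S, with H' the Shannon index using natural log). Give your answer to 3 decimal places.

0.993

H' = −Σ pᵢ ln pᵢ = −((-0.23539) + (-0.26313) + (-0.27133) + (-0.24520) + (-0.27133) + (-0.21388) + (-0.27133) + (-0.29321)) = 2.06481 (working shown to 5 dp, full precision carried).
With S = 8 species, ln S = 2.07944, so J = 2.06481/2.07944 = 0.99296, i.e. 0.993 to 3 decimal places.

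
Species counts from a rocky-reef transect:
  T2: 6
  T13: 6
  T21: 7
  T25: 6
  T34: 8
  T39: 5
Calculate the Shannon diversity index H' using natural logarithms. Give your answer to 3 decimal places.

1.781

Total N = 6+6+7+6+8+5 = 38, so the proportions are 0.15789, 0.15789, 0.18421, 0.15789, 0.21053, 0.13158 (working shown to 5 dp, full precision carried).
Each pᵢ ln pᵢ term: 0.15789×(-1.84583)=-0.29145, 0.15789×(-1.84583)=-0.29145, 0.18421×(-1.69168)=-0.31162, 0.15789×(-1.84583)=-0.29145, 0.21053×(-1.55814)=-0.32803, 0.13158×(-2.02815)=-0.26686.
Sum = -1.78086, so H' = 1.781.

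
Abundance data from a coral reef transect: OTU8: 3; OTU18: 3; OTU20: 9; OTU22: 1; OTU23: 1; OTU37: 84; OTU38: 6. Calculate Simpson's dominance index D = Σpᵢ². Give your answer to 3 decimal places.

0.628

Total N = 3+3+9+1+1+84+6 = 107, so the proportions are 0.02804, 0.02804, 0.08411, 0.00935, 0.00935, 0.78505, 0.05607 (working shown to 5 dp, full precision carried).
D = 0.02804² + 0.02804² + 0.08411² + 0.00935² + 0.00935² + 0.78505² + 0.05607² = 0.00079 + 0.00079 + 0.00707 + 0.00009 + 0.00009 + 0.61630 + 0.00314 = 0.62826.
To 3 decimal places, D = 0.628.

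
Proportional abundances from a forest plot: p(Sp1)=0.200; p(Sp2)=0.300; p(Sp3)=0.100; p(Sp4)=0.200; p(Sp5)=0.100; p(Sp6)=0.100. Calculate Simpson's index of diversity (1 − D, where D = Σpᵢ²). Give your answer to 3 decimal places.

D = 0.2² + 0.3² + 0.1² + 0.2² + 0.1² + 0.1² = 0.04000 + 0.09000 + 0.01000 + 0.04000 + 0.01000 + 0.01000 = 0.20000 (working shown to 5 dp, full precision carried).
So 1 − D = 0.80000, i.e. 0.800 to 3 decimal places.

0.800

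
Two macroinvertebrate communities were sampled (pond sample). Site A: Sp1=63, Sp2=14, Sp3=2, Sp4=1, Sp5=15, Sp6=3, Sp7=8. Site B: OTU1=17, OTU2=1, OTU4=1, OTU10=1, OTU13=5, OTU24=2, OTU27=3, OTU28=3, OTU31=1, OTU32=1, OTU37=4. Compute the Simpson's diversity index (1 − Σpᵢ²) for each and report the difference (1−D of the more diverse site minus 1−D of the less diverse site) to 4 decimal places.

0.1629

Site A: N=106, proportions 0.59434, 0.132075, 0.018868, 0.009434, 0.141509, 0.028302, 0.075472, giving 1−D = 0.602350 (working shown to 6 dp, full precision carried).
Site B: N=39, proportions 0.435897, 0.025641, 0.025641, 0.025641, 0.128205, 0.051282, 0.076923, 0.076923, 0.025641, 0.025641, 0.102564, giving 1−D = 0.765286.
Difference = |0.602350 − 0.765286| = 0.162936, i.e. 0.1629 to 4 decimal places.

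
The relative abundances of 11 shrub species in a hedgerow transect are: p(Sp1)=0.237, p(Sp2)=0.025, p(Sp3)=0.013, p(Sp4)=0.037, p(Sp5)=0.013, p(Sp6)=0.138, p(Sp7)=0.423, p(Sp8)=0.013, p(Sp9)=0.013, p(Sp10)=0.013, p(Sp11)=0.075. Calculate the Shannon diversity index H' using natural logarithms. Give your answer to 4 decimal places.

1.6692

Each pᵢ ln pᵢ term (working shown to 6 dp, full precision carried): 0.237×(-1.439695)=-0.341208, 0.025×(-3.688879)=-0.092222, 0.013×(-4.342806)=-0.056456, 0.037×(-3.296837)=-0.121983, 0.013×(-4.342806)=-0.056456, 0.138×(-1.980502)=-0.273309, 0.423×(-0.860383)=-0.363942, 0.013×(-4.342806)=-0.056456, 0.013×(-4.342806)=-0.056456, 0.013×(-4.342806)=-0.056456, 0.075×(-2.590267)=-0.194270.
Sum = -1.669216, so H' = 1.6692.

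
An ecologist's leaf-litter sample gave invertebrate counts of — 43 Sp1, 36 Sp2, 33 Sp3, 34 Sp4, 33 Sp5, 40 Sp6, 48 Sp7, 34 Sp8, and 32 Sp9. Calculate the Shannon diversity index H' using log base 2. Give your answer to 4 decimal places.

3.1563

Total N = 43+36+33+34+33+40+48+34+32 = 333, so the proportions are 0.129129, 0.108108, 0.099099, 0.102102, 0.099099, 0.12012, 0.144144, 0.102102, 0.096096 (working shown to 6 dp, full precision carried).
Each pᵢ log₂ pᵢ term: 0.129129×(-2.953114)=-0.381333, 0.108108×(-3.209453)=-0.346968, 0.099099×(-3.334984)=-0.330494, 0.102102×(-3.291916)=-0.336111, 0.099099×(-3.334984)=-0.330494, 0.12012×(-3.057450)=-0.367261, 0.144144×(-2.794416)=-0.402799, 0.102102×(-3.291916)=-0.336111, 0.096096×(-3.379378)=-0.324745.
Sum = -3.156317, so H' = 3.1563.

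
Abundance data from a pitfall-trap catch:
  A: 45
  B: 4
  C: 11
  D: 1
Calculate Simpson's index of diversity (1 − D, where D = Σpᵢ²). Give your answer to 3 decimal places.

Total N = 45+4+11+1 = 61, so the proportions are 0.7377, 0.06557, 0.18033, 0.01639 (working shown to 5 dp, full precision carried).
D = 0.7377² + 0.06557² + 0.18033² + 0.01639² = 0.54421 + 0.00430 + 0.03252 + 0.00027 = 0.58130.
So 1 − D = 0.41870, i.e. 0.419 to 3 decimal places.

0.419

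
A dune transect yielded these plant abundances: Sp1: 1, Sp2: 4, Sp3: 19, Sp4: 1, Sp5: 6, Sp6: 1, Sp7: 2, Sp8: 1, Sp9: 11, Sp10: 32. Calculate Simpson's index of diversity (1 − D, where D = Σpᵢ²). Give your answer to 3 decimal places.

Total N = 1+4+19+1+6+1+2+1+11+32 = 78, so the proportions are 0.01282, 0.05128, 0.24359, 0.01282, 0.07692, 0.01282, 0.02564, 0.01282, 0.14103, 0.41026 (working shown to 5 dp, full precision carried).
D = 0.01282² + 0.05128² + 0.24359² + 0.01282² + 0.07692² + 0.01282² + 0.02564² + 0.01282² + 0.14103² + 0.41026² = 0.00016 + 0.00263 + 0.05934 + 0.00016 + 0.00592 + 0.00016 + 0.00066 + 0.00016 + 0.01989 + 0.16831 = 0.25740.
So 1 − D = 0.74260, i.e. 0.743 to 3 decimal places.

0.743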